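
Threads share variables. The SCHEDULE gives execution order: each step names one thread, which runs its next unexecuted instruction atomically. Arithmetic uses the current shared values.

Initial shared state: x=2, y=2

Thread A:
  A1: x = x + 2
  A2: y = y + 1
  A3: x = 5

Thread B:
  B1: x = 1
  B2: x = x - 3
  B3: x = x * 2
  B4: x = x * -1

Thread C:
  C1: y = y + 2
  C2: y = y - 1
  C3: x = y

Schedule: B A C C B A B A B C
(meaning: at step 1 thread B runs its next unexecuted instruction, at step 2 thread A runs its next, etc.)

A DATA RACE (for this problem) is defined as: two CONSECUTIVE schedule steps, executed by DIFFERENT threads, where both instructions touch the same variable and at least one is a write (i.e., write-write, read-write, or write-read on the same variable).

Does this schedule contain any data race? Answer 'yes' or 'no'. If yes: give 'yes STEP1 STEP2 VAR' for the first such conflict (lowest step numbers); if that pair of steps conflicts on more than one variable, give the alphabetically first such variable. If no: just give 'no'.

Answer: yes 1 2 x

Derivation:
Steps 1,2: B(x = 1) vs A(x = x + 2). RACE on x (W-W).
Steps 2,3: A(r=x,w=x) vs C(r=y,w=y). No conflict.
Steps 3,4: same thread (C). No race.
Steps 4,5: C(r=y,w=y) vs B(r=x,w=x). No conflict.
Steps 5,6: B(r=x,w=x) vs A(r=y,w=y). No conflict.
Steps 6,7: A(r=y,w=y) vs B(r=x,w=x). No conflict.
Steps 7,8: B(x = x * 2) vs A(x = 5). RACE on x (W-W).
Steps 8,9: A(x = 5) vs B(x = x * -1). RACE on x (W-W).
Steps 9,10: B(x = x * -1) vs C(x = y). RACE on x (W-W).
First conflict at steps 1,2.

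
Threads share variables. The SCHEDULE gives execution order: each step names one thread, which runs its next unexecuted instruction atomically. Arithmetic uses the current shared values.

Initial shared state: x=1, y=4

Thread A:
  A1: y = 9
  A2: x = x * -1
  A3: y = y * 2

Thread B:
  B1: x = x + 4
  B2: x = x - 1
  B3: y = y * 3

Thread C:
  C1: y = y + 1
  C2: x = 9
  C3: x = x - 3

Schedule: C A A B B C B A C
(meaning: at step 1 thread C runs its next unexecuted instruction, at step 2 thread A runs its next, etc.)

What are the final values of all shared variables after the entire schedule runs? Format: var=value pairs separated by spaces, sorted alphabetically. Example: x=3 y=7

Answer: x=6 y=54

Derivation:
Step 1: thread C executes C1 (y = y + 1). Shared: x=1 y=5. PCs: A@0 B@0 C@1
Step 2: thread A executes A1 (y = 9). Shared: x=1 y=9. PCs: A@1 B@0 C@1
Step 3: thread A executes A2 (x = x * -1). Shared: x=-1 y=9. PCs: A@2 B@0 C@1
Step 4: thread B executes B1 (x = x + 4). Shared: x=3 y=9. PCs: A@2 B@1 C@1
Step 5: thread B executes B2 (x = x - 1). Shared: x=2 y=9. PCs: A@2 B@2 C@1
Step 6: thread C executes C2 (x = 9). Shared: x=9 y=9. PCs: A@2 B@2 C@2
Step 7: thread B executes B3 (y = y * 3). Shared: x=9 y=27. PCs: A@2 B@3 C@2
Step 8: thread A executes A3 (y = y * 2). Shared: x=9 y=54. PCs: A@3 B@3 C@2
Step 9: thread C executes C3 (x = x - 3). Shared: x=6 y=54. PCs: A@3 B@3 C@3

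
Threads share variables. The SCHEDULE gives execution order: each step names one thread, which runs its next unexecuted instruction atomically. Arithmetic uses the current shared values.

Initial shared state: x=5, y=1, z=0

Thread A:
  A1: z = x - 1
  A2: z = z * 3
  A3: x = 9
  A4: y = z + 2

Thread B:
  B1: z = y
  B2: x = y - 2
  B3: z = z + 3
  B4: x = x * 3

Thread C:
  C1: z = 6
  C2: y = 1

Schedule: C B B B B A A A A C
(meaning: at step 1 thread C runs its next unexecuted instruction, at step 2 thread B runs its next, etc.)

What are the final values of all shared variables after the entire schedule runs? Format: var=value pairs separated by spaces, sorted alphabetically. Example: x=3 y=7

Answer: x=9 y=1 z=-12

Derivation:
Step 1: thread C executes C1 (z = 6). Shared: x=5 y=1 z=6. PCs: A@0 B@0 C@1
Step 2: thread B executes B1 (z = y). Shared: x=5 y=1 z=1. PCs: A@0 B@1 C@1
Step 3: thread B executes B2 (x = y - 2). Shared: x=-1 y=1 z=1. PCs: A@0 B@2 C@1
Step 4: thread B executes B3 (z = z + 3). Shared: x=-1 y=1 z=4. PCs: A@0 B@3 C@1
Step 5: thread B executes B4 (x = x * 3). Shared: x=-3 y=1 z=4. PCs: A@0 B@4 C@1
Step 6: thread A executes A1 (z = x - 1). Shared: x=-3 y=1 z=-4. PCs: A@1 B@4 C@1
Step 7: thread A executes A2 (z = z * 3). Shared: x=-3 y=1 z=-12. PCs: A@2 B@4 C@1
Step 8: thread A executes A3 (x = 9). Shared: x=9 y=1 z=-12. PCs: A@3 B@4 C@1
Step 9: thread A executes A4 (y = z + 2). Shared: x=9 y=-10 z=-12. PCs: A@4 B@4 C@1
Step 10: thread C executes C2 (y = 1). Shared: x=9 y=1 z=-12. PCs: A@4 B@4 C@2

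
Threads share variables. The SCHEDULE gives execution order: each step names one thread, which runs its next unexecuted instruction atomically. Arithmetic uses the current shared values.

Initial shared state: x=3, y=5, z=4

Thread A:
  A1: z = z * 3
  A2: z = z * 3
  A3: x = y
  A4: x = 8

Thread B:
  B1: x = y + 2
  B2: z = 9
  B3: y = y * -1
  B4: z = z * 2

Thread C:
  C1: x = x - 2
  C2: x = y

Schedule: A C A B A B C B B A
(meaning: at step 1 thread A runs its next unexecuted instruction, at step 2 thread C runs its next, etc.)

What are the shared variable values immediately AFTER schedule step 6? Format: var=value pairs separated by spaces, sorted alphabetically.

Step 1: thread A executes A1 (z = z * 3). Shared: x=3 y=5 z=12. PCs: A@1 B@0 C@0
Step 2: thread C executes C1 (x = x - 2). Shared: x=1 y=5 z=12. PCs: A@1 B@0 C@1
Step 3: thread A executes A2 (z = z * 3). Shared: x=1 y=5 z=36. PCs: A@2 B@0 C@1
Step 4: thread B executes B1 (x = y + 2). Shared: x=7 y=5 z=36. PCs: A@2 B@1 C@1
Step 5: thread A executes A3 (x = y). Shared: x=5 y=5 z=36. PCs: A@3 B@1 C@1
Step 6: thread B executes B2 (z = 9). Shared: x=5 y=5 z=9. PCs: A@3 B@2 C@1

Answer: x=5 y=5 z=9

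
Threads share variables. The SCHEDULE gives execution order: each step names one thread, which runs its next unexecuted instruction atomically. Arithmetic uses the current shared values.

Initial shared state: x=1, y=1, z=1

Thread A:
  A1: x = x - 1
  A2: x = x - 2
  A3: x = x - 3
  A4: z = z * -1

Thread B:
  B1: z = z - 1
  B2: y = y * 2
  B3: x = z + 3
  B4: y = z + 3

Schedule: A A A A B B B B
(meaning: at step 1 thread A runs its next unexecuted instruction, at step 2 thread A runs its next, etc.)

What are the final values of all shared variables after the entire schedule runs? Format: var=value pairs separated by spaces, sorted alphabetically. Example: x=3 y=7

Step 1: thread A executes A1 (x = x - 1). Shared: x=0 y=1 z=1. PCs: A@1 B@0
Step 2: thread A executes A2 (x = x - 2). Shared: x=-2 y=1 z=1. PCs: A@2 B@0
Step 3: thread A executes A3 (x = x - 3). Shared: x=-5 y=1 z=1. PCs: A@3 B@0
Step 4: thread A executes A4 (z = z * -1). Shared: x=-5 y=1 z=-1. PCs: A@4 B@0
Step 5: thread B executes B1 (z = z - 1). Shared: x=-5 y=1 z=-2. PCs: A@4 B@1
Step 6: thread B executes B2 (y = y * 2). Shared: x=-5 y=2 z=-2. PCs: A@4 B@2
Step 7: thread B executes B3 (x = z + 3). Shared: x=1 y=2 z=-2. PCs: A@4 B@3
Step 8: thread B executes B4 (y = z + 3). Shared: x=1 y=1 z=-2. PCs: A@4 B@4

Answer: x=1 y=1 z=-2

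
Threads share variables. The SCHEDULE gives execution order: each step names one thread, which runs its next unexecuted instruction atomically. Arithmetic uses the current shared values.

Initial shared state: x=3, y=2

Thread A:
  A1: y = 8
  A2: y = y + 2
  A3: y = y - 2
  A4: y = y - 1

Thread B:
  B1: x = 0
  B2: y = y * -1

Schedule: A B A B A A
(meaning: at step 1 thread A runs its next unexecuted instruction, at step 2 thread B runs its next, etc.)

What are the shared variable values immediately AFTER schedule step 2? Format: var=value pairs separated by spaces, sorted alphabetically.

Step 1: thread A executes A1 (y = 8). Shared: x=3 y=8. PCs: A@1 B@0
Step 2: thread B executes B1 (x = 0). Shared: x=0 y=8. PCs: A@1 B@1

Answer: x=0 y=8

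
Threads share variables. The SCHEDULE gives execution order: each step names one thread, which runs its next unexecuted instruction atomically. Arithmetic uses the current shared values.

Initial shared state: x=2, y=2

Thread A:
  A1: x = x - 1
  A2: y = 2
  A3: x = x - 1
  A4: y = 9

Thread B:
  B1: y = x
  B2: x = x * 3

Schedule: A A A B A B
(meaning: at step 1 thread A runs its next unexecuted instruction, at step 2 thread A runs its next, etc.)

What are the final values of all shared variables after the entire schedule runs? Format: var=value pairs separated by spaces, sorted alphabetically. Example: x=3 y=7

Step 1: thread A executes A1 (x = x - 1). Shared: x=1 y=2. PCs: A@1 B@0
Step 2: thread A executes A2 (y = 2). Shared: x=1 y=2. PCs: A@2 B@0
Step 3: thread A executes A3 (x = x - 1). Shared: x=0 y=2. PCs: A@3 B@0
Step 4: thread B executes B1 (y = x). Shared: x=0 y=0. PCs: A@3 B@1
Step 5: thread A executes A4 (y = 9). Shared: x=0 y=9. PCs: A@4 B@1
Step 6: thread B executes B2 (x = x * 3). Shared: x=0 y=9. PCs: A@4 B@2

Answer: x=0 y=9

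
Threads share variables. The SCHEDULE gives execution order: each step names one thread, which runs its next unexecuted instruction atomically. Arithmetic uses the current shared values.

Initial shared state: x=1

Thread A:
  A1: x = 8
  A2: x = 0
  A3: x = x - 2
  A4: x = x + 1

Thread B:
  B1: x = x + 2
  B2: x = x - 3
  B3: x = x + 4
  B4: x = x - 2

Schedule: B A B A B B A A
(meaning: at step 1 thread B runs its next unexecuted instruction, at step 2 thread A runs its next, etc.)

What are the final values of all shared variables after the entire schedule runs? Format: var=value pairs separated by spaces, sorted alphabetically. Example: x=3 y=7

Answer: x=1

Derivation:
Step 1: thread B executes B1 (x = x + 2). Shared: x=3. PCs: A@0 B@1
Step 2: thread A executes A1 (x = 8). Shared: x=8. PCs: A@1 B@1
Step 3: thread B executes B2 (x = x - 3). Shared: x=5. PCs: A@1 B@2
Step 4: thread A executes A2 (x = 0). Shared: x=0. PCs: A@2 B@2
Step 5: thread B executes B3 (x = x + 4). Shared: x=4. PCs: A@2 B@3
Step 6: thread B executes B4 (x = x - 2). Shared: x=2. PCs: A@2 B@4
Step 7: thread A executes A3 (x = x - 2). Shared: x=0. PCs: A@3 B@4
Step 8: thread A executes A4 (x = x + 1). Shared: x=1. PCs: A@4 B@4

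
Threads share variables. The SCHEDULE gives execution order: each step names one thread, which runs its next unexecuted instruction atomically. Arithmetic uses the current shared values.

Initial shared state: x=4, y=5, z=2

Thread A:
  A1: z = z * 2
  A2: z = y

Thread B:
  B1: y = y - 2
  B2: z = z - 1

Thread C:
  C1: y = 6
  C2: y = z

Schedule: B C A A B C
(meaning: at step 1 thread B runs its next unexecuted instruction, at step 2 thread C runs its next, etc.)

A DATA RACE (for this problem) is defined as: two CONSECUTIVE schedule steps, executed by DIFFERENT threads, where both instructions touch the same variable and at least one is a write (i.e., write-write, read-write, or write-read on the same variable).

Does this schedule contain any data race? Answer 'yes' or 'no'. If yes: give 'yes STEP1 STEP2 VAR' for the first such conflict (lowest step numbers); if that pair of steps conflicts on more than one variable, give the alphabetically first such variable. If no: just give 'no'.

Answer: yes 1 2 y

Derivation:
Steps 1,2: B(y = y - 2) vs C(y = 6). RACE on y (W-W).
Steps 2,3: C(r=-,w=y) vs A(r=z,w=z). No conflict.
Steps 3,4: same thread (A). No race.
Steps 4,5: A(z = y) vs B(z = z - 1). RACE on z (W-W).
Steps 5,6: B(z = z - 1) vs C(y = z). RACE on z (W-R).
First conflict at steps 1,2.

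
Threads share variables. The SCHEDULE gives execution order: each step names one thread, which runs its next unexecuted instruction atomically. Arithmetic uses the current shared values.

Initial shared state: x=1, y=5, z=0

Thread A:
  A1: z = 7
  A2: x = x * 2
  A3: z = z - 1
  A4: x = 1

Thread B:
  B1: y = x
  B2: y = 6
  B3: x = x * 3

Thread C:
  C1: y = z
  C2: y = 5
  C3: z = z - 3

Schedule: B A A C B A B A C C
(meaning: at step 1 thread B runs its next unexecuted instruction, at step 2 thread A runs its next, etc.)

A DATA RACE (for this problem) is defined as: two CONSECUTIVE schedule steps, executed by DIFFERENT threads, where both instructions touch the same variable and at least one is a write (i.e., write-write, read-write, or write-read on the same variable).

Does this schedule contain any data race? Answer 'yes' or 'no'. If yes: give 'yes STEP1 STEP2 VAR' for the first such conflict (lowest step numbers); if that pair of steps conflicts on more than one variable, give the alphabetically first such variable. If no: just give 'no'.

Answer: yes 4 5 y

Derivation:
Steps 1,2: B(r=x,w=y) vs A(r=-,w=z). No conflict.
Steps 2,3: same thread (A). No race.
Steps 3,4: A(r=x,w=x) vs C(r=z,w=y). No conflict.
Steps 4,5: C(y = z) vs B(y = 6). RACE on y (W-W).
Steps 5,6: B(r=-,w=y) vs A(r=z,w=z). No conflict.
Steps 6,7: A(r=z,w=z) vs B(r=x,w=x). No conflict.
Steps 7,8: B(x = x * 3) vs A(x = 1). RACE on x (W-W).
Steps 8,9: A(r=-,w=x) vs C(r=-,w=y). No conflict.
Steps 9,10: same thread (C). No race.
First conflict at steps 4,5.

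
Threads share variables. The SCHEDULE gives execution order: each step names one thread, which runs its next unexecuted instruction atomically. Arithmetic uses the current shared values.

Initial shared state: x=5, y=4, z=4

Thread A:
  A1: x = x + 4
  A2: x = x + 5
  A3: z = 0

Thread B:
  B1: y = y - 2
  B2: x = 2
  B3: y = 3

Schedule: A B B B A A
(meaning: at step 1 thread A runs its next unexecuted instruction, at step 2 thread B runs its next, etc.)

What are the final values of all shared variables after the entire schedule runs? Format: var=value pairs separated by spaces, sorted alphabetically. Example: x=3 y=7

Step 1: thread A executes A1 (x = x + 4). Shared: x=9 y=4 z=4. PCs: A@1 B@0
Step 2: thread B executes B1 (y = y - 2). Shared: x=9 y=2 z=4. PCs: A@1 B@1
Step 3: thread B executes B2 (x = 2). Shared: x=2 y=2 z=4. PCs: A@1 B@2
Step 4: thread B executes B3 (y = 3). Shared: x=2 y=3 z=4. PCs: A@1 B@3
Step 5: thread A executes A2 (x = x + 5). Shared: x=7 y=3 z=4. PCs: A@2 B@3
Step 6: thread A executes A3 (z = 0). Shared: x=7 y=3 z=0. PCs: A@3 B@3

Answer: x=7 y=3 z=0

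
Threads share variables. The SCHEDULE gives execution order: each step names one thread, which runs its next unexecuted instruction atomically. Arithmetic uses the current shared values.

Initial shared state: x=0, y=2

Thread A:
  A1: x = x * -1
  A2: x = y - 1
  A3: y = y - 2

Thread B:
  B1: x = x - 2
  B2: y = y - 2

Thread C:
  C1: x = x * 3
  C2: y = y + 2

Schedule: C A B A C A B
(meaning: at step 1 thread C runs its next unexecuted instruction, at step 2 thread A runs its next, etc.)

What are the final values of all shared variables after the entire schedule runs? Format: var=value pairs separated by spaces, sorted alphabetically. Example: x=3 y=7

Answer: x=1 y=0

Derivation:
Step 1: thread C executes C1 (x = x * 3). Shared: x=0 y=2. PCs: A@0 B@0 C@1
Step 2: thread A executes A1 (x = x * -1). Shared: x=0 y=2. PCs: A@1 B@0 C@1
Step 3: thread B executes B1 (x = x - 2). Shared: x=-2 y=2. PCs: A@1 B@1 C@1
Step 4: thread A executes A2 (x = y - 1). Shared: x=1 y=2. PCs: A@2 B@1 C@1
Step 5: thread C executes C2 (y = y + 2). Shared: x=1 y=4. PCs: A@2 B@1 C@2
Step 6: thread A executes A3 (y = y - 2). Shared: x=1 y=2. PCs: A@3 B@1 C@2
Step 7: thread B executes B2 (y = y - 2). Shared: x=1 y=0. PCs: A@3 B@2 C@2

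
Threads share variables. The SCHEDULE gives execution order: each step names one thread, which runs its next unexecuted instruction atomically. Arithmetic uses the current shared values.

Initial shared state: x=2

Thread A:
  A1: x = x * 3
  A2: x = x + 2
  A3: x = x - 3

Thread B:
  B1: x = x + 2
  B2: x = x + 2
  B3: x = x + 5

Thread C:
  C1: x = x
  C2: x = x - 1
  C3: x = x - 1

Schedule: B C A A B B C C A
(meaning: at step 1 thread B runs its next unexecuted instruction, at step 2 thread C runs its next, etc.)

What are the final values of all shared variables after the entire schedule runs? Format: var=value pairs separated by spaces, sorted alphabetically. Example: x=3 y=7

Answer: x=16

Derivation:
Step 1: thread B executes B1 (x = x + 2). Shared: x=4. PCs: A@0 B@1 C@0
Step 2: thread C executes C1 (x = x). Shared: x=4. PCs: A@0 B@1 C@1
Step 3: thread A executes A1 (x = x * 3). Shared: x=12. PCs: A@1 B@1 C@1
Step 4: thread A executes A2 (x = x + 2). Shared: x=14. PCs: A@2 B@1 C@1
Step 5: thread B executes B2 (x = x + 2). Shared: x=16. PCs: A@2 B@2 C@1
Step 6: thread B executes B3 (x = x + 5). Shared: x=21. PCs: A@2 B@3 C@1
Step 7: thread C executes C2 (x = x - 1). Shared: x=20. PCs: A@2 B@3 C@2
Step 8: thread C executes C3 (x = x - 1). Shared: x=19. PCs: A@2 B@3 C@3
Step 9: thread A executes A3 (x = x - 3). Shared: x=16. PCs: A@3 B@3 C@3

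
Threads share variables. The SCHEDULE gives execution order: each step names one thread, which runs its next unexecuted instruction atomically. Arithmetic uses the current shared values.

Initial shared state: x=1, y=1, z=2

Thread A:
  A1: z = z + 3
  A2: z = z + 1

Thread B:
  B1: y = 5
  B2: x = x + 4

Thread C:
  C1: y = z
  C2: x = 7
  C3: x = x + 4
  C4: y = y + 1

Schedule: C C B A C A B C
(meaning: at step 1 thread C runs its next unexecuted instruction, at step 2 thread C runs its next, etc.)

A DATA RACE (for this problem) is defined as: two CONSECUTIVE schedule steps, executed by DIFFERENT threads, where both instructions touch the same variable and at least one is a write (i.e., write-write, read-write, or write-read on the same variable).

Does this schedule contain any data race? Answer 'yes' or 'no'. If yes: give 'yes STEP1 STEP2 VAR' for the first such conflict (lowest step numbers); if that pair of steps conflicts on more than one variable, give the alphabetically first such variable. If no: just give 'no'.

Answer: no

Derivation:
Steps 1,2: same thread (C). No race.
Steps 2,3: C(r=-,w=x) vs B(r=-,w=y). No conflict.
Steps 3,4: B(r=-,w=y) vs A(r=z,w=z). No conflict.
Steps 4,5: A(r=z,w=z) vs C(r=x,w=x). No conflict.
Steps 5,6: C(r=x,w=x) vs A(r=z,w=z). No conflict.
Steps 6,7: A(r=z,w=z) vs B(r=x,w=x). No conflict.
Steps 7,8: B(r=x,w=x) vs C(r=y,w=y). No conflict.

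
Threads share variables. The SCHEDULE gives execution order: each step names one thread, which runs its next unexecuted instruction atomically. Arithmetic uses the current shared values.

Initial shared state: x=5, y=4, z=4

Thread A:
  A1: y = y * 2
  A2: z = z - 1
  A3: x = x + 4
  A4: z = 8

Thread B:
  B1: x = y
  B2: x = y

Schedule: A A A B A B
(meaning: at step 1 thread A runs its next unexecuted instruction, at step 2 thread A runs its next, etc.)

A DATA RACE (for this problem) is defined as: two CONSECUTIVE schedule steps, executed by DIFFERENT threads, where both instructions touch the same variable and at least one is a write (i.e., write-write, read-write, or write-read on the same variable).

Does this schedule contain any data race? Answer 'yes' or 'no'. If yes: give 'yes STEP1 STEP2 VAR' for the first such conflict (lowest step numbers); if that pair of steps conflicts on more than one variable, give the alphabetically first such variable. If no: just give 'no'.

Steps 1,2: same thread (A). No race.
Steps 2,3: same thread (A). No race.
Steps 3,4: A(x = x + 4) vs B(x = y). RACE on x (W-W).
Steps 4,5: B(r=y,w=x) vs A(r=-,w=z). No conflict.
Steps 5,6: A(r=-,w=z) vs B(r=y,w=x). No conflict.
First conflict at steps 3,4.

Answer: yes 3 4 x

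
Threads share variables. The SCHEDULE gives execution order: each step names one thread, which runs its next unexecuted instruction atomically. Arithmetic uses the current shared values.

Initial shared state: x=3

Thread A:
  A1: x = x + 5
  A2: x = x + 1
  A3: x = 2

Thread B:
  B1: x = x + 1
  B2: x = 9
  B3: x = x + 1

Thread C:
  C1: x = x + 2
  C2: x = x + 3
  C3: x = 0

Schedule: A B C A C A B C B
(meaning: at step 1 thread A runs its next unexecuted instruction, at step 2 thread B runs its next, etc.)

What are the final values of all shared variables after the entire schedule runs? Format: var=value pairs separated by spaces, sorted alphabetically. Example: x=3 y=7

Step 1: thread A executes A1 (x = x + 5). Shared: x=8. PCs: A@1 B@0 C@0
Step 2: thread B executes B1 (x = x + 1). Shared: x=9. PCs: A@1 B@1 C@0
Step 3: thread C executes C1 (x = x + 2). Shared: x=11. PCs: A@1 B@1 C@1
Step 4: thread A executes A2 (x = x + 1). Shared: x=12. PCs: A@2 B@1 C@1
Step 5: thread C executes C2 (x = x + 3). Shared: x=15. PCs: A@2 B@1 C@2
Step 6: thread A executes A3 (x = 2). Shared: x=2. PCs: A@3 B@1 C@2
Step 7: thread B executes B2 (x = 9). Shared: x=9. PCs: A@3 B@2 C@2
Step 8: thread C executes C3 (x = 0). Shared: x=0. PCs: A@3 B@2 C@3
Step 9: thread B executes B3 (x = x + 1). Shared: x=1. PCs: A@3 B@3 C@3

Answer: x=1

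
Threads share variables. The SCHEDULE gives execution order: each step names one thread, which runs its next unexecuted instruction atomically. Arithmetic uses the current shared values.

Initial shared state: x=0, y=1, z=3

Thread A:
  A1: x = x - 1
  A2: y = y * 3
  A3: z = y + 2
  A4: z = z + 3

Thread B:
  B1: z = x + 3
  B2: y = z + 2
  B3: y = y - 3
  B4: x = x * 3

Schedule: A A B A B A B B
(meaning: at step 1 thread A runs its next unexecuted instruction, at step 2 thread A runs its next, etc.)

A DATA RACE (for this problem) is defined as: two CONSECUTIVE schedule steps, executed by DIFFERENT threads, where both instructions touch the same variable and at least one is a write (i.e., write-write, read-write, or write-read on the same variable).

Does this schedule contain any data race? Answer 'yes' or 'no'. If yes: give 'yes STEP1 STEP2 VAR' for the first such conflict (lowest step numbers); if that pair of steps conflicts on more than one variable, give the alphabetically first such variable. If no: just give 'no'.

Steps 1,2: same thread (A). No race.
Steps 2,3: A(r=y,w=y) vs B(r=x,w=z). No conflict.
Steps 3,4: B(z = x + 3) vs A(z = y + 2). RACE on z (W-W).
Steps 4,5: A(z = y + 2) vs B(y = z + 2). RACE on y (R-W), z (W-R). Multiple vars; alphabetically first is y.
Steps 5,6: B(y = z + 2) vs A(z = z + 3). RACE on z (R-W).
Steps 6,7: A(r=z,w=z) vs B(r=y,w=y). No conflict.
Steps 7,8: same thread (B). No race.
First conflict at steps 3,4.

Answer: yes 3 4 z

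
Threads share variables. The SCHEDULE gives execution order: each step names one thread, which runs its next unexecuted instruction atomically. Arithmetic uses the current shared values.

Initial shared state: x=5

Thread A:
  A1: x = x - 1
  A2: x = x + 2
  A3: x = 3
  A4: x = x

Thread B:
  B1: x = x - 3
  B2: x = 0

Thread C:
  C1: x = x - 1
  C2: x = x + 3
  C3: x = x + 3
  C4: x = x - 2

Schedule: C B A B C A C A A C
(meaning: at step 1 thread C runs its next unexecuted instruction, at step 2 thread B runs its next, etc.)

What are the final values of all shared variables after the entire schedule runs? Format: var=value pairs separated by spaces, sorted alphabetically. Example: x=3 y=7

Step 1: thread C executes C1 (x = x - 1). Shared: x=4. PCs: A@0 B@0 C@1
Step 2: thread B executes B1 (x = x - 3). Shared: x=1. PCs: A@0 B@1 C@1
Step 3: thread A executes A1 (x = x - 1). Shared: x=0. PCs: A@1 B@1 C@1
Step 4: thread B executes B2 (x = 0). Shared: x=0. PCs: A@1 B@2 C@1
Step 5: thread C executes C2 (x = x + 3). Shared: x=3. PCs: A@1 B@2 C@2
Step 6: thread A executes A2 (x = x + 2). Shared: x=5. PCs: A@2 B@2 C@2
Step 7: thread C executes C3 (x = x + 3). Shared: x=8. PCs: A@2 B@2 C@3
Step 8: thread A executes A3 (x = 3). Shared: x=3. PCs: A@3 B@2 C@3
Step 9: thread A executes A4 (x = x). Shared: x=3. PCs: A@4 B@2 C@3
Step 10: thread C executes C4 (x = x - 2). Shared: x=1. PCs: A@4 B@2 C@4

Answer: x=1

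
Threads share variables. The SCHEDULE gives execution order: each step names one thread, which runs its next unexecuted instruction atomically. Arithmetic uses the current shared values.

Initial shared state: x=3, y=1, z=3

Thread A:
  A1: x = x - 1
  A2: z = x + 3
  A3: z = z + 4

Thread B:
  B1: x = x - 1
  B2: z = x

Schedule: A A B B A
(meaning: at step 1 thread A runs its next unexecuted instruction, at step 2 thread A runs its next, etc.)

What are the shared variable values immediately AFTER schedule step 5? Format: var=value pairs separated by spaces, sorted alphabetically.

Step 1: thread A executes A1 (x = x - 1). Shared: x=2 y=1 z=3. PCs: A@1 B@0
Step 2: thread A executes A2 (z = x + 3). Shared: x=2 y=1 z=5. PCs: A@2 B@0
Step 3: thread B executes B1 (x = x - 1). Shared: x=1 y=1 z=5. PCs: A@2 B@1
Step 4: thread B executes B2 (z = x). Shared: x=1 y=1 z=1. PCs: A@2 B@2
Step 5: thread A executes A3 (z = z + 4). Shared: x=1 y=1 z=5. PCs: A@3 B@2

Answer: x=1 y=1 z=5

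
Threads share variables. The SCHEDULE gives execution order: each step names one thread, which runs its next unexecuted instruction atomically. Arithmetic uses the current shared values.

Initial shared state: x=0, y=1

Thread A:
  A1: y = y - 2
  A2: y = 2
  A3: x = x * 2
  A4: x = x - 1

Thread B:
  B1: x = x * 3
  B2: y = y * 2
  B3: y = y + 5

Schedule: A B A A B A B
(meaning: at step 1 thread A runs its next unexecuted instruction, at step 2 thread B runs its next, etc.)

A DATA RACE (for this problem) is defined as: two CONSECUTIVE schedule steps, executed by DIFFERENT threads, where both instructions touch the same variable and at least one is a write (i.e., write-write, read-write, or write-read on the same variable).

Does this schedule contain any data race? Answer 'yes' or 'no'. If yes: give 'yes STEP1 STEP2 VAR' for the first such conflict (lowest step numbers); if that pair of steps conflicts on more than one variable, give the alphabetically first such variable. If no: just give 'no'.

Steps 1,2: A(r=y,w=y) vs B(r=x,w=x). No conflict.
Steps 2,3: B(r=x,w=x) vs A(r=-,w=y). No conflict.
Steps 3,4: same thread (A). No race.
Steps 4,5: A(r=x,w=x) vs B(r=y,w=y). No conflict.
Steps 5,6: B(r=y,w=y) vs A(r=x,w=x). No conflict.
Steps 6,7: A(r=x,w=x) vs B(r=y,w=y). No conflict.

Answer: no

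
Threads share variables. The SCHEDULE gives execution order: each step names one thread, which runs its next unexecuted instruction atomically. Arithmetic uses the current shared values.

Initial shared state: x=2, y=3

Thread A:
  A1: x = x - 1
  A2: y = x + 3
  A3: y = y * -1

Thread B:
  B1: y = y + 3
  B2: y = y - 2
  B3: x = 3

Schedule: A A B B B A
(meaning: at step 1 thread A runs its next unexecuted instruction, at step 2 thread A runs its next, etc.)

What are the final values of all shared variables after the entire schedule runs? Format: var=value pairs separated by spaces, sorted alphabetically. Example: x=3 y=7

Answer: x=3 y=-5

Derivation:
Step 1: thread A executes A1 (x = x - 1). Shared: x=1 y=3. PCs: A@1 B@0
Step 2: thread A executes A2 (y = x + 3). Shared: x=1 y=4. PCs: A@2 B@0
Step 3: thread B executes B1 (y = y + 3). Shared: x=1 y=7. PCs: A@2 B@1
Step 4: thread B executes B2 (y = y - 2). Shared: x=1 y=5. PCs: A@2 B@2
Step 5: thread B executes B3 (x = 3). Shared: x=3 y=5. PCs: A@2 B@3
Step 6: thread A executes A3 (y = y * -1). Shared: x=3 y=-5. PCs: A@3 B@3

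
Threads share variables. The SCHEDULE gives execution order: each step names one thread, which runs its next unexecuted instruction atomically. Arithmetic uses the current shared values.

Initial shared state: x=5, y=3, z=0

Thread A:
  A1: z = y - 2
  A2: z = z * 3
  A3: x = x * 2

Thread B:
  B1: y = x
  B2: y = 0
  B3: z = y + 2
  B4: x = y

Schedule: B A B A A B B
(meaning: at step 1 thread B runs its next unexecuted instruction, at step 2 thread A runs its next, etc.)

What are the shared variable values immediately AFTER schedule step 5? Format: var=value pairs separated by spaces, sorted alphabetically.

Step 1: thread B executes B1 (y = x). Shared: x=5 y=5 z=0. PCs: A@0 B@1
Step 2: thread A executes A1 (z = y - 2). Shared: x=5 y=5 z=3. PCs: A@1 B@1
Step 3: thread B executes B2 (y = 0). Shared: x=5 y=0 z=3. PCs: A@1 B@2
Step 4: thread A executes A2 (z = z * 3). Shared: x=5 y=0 z=9. PCs: A@2 B@2
Step 5: thread A executes A3 (x = x * 2). Shared: x=10 y=0 z=9. PCs: A@3 B@2

Answer: x=10 y=0 z=9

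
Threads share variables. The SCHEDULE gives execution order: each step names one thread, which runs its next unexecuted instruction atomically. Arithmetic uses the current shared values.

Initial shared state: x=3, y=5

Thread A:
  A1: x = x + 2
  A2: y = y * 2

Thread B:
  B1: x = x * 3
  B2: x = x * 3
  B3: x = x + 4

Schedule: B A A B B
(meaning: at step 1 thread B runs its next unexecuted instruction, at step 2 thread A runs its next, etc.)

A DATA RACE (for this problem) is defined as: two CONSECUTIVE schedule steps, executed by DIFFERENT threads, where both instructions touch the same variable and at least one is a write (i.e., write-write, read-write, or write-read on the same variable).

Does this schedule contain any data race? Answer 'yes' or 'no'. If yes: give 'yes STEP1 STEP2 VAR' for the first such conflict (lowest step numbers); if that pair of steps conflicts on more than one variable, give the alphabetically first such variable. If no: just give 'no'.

Steps 1,2: B(x = x * 3) vs A(x = x + 2). RACE on x (W-W).
Steps 2,3: same thread (A). No race.
Steps 3,4: A(r=y,w=y) vs B(r=x,w=x). No conflict.
Steps 4,5: same thread (B). No race.
First conflict at steps 1,2.

Answer: yes 1 2 x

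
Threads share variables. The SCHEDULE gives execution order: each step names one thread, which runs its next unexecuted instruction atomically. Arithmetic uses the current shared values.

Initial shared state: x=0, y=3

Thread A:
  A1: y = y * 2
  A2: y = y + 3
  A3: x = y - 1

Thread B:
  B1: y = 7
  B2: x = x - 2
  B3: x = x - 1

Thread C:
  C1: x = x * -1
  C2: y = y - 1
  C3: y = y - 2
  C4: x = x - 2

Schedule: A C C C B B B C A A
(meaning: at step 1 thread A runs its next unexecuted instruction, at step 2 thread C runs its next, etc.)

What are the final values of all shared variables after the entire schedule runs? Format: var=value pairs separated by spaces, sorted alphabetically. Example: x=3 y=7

Answer: x=9 y=10

Derivation:
Step 1: thread A executes A1 (y = y * 2). Shared: x=0 y=6. PCs: A@1 B@0 C@0
Step 2: thread C executes C1 (x = x * -1). Shared: x=0 y=6. PCs: A@1 B@0 C@1
Step 3: thread C executes C2 (y = y - 1). Shared: x=0 y=5. PCs: A@1 B@0 C@2
Step 4: thread C executes C3 (y = y - 2). Shared: x=0 y=3. PCs: A@1 B@0 C@3
Step 5: thread B executes B1 (y = 7). Shared: x=0 y=7. PCs: A@1 B@1 C@3
Step 6: thread B executes B2 (x = x - 2). Shared: x=-2 y=7. PCs: A@1 B@2 C@3
Step 7: thread B executes B3 (x = x - 1). Shared: x=-3 y=7. PCs: A@1 B@3 C@3
Step 8: thread C executes C4 (x = x - 2). Shared: x=-5 y=7. PCs: A@1 B@3 C@4
Step 9: thread A executes A2 (y = y + 3). Shared: x=-5 y=10. PCs: A@2 B@3 C@4
Step 10: thread A executes A3 (x = y - 1). Shared: x=9 y=10. PCs: A@3 B@3 C@4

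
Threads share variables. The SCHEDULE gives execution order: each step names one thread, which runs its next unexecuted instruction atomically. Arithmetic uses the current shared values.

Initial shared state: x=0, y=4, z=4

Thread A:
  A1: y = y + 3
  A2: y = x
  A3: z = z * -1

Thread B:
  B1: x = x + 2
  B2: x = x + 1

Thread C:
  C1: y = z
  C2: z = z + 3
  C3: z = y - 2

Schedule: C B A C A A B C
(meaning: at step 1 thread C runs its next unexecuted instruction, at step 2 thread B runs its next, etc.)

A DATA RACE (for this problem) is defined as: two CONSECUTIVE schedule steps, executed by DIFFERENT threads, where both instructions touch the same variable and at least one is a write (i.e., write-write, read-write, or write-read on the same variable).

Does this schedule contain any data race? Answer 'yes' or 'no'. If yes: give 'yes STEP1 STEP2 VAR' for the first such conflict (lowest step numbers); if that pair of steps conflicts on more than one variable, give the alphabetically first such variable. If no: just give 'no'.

Steps 1,2: C(r=z,w=y) vs B(r=x,w=x). No conflict.
Steps 2,3: B(r=x,w=x) vs A(r=y,w=y). No conflict.
Steps 3,4: A(r=y,w=y) vs C(r=z,w=z). No conflict.
Steps 4,5: C(r=z,w=z) vs A(r=x,w=y). No conflict.
Steps 5,6: same thread (A). No race.
Steps 6,7: A(r=z,w=z) vs B(r=x,w=x). No conflict.
Steps 7,8: B(r=x,w=x) vs C(r=y,w=z). No conflict.

Answer: no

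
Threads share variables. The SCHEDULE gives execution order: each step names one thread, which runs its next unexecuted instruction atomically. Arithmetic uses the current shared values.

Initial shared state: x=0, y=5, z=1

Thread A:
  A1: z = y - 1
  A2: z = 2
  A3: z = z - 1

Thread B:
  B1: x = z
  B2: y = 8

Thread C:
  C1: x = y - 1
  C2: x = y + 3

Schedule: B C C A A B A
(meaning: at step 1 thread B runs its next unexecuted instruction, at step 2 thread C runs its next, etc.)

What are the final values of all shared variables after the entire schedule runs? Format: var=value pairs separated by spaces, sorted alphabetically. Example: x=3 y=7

Step 1: thread B executes B1 (x = z). Shared: x=1 y=5 z=1. PCs: A@0 B@1 C@0
Step 2: thread C executes C1 (x = y - 1). Shared: x=4 y=5 z=1. PCs: A@0 B@1 C@1
Step 3: thread C executes C2 (x = y + 3). Shared: x=8 y=5 z=1. PCs: A@0 B@1 C@2
Step 4: thread A executes A1 (z = y - 1). Shared: x=8 y=5 z=4. PCs: A@1 B@1 C@2
Step 5: thread A executes A2 (z = 2). Shared: x=8 y=5 z=2. PCs: A@2 B@1 C@2
Step 6: thread B executes B2 (y = 8). Shared: x=8 y=8 z=2. PCs: A@2 B@2 C@2
Step 7: thread A executes A3 (z = z - 1). Shared: x=8 y=8 z=1. PCs: A@3 B@2 C@2

Answer: x=8 y=8 z=1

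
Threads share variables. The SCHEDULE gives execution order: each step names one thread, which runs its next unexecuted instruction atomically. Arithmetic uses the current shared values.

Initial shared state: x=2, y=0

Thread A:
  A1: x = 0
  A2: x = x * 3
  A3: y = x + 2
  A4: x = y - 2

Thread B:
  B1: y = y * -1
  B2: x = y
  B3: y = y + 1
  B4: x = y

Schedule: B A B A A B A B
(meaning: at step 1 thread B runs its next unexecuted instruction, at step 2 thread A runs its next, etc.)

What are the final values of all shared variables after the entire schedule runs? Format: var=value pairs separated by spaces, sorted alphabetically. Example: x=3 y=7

Answer: x=3 y=3

Derivation:
Step 1: thread B executes B1 (y = y * -1). Shared: x=2 y=0. PCs: A@0 B@1
Step 2: thread A executes A1 (x = 0). Shared: x=0 y=0. PCs: A@1 B@1
Step 3: thread B executes B2 (x = y). Shared: x=0 y=0. PCs: A@1 B@2
Step 4: thread A executes A2 (x = x * 3). Shared: x=0 y=0. PCs: A@2 B@2
Step 5: thread A executes A3 (y = x + 2). Shared: x=0 y=2. PCs: A@3 B@2
Step 6: thread B executes B3 (y = y + 1). Shared: x=0 y=3. PCs: A@3 B@3
Step 7: thread A executes A4 (x = y - 2). Shared: x=1 y=3. PCs: A@4 B@3
Step 8: thread B executes B4 (x = y). Shared: x=3 y=3. PCs: A@4 B@4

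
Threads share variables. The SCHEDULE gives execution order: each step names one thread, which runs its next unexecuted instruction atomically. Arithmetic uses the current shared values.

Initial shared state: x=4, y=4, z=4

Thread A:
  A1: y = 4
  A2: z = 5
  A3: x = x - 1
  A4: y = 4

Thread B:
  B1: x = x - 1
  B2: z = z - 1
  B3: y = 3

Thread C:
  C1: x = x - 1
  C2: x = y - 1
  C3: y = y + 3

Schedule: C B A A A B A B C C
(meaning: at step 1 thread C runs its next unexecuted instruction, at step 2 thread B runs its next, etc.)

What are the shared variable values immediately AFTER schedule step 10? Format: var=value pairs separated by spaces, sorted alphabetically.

Answer: x=2 y=6 z=4

Derivation:
Step 1: thread C executes C1 (x = x - 1). Shared: x=3 y=4 z=4. PCs: A@0 B@0 C@1
Step 2: thread B executes B1 (x = x - 1). Shared: x=2 y=4 z=4. PCs: A@0 B@1 C@1
Step 3: thread A executes A1 (y = 4). Shared: x=2 y=4 z=4. PCs: A@1 B@1 C@1
Step 4: thread A executes A2 (z = 5). Shared: x=2 y=4 z=5. PCs: A@2 B@1 C@1
Step 5: thread A executes A3 (x = x - 1). Shared: x=1 y=4 z=5. PCs: A@3 B@1 C@1
Step 6: thread B executes B2 (z = z - 1). Shared: x=1 y=4 z=4. PCs: A@3 B@2 C@1
Step 7: thread A executes A4 (y = 4). Shared: x=1 y=4 z=4. PCs: A@4 B@2 C@1
Step 8: thread B executes B3 (y = 3). Shared: x=1 y=3 z=4. PCs: A@4 B@3 C@1
Step 9: thread C executes C2 (x = y - 1). Shared: x=2 y=3 z=4. PCs: A@4 B@3 C@2
Step 10: thread C executes C3 (y = y + 3). Shared: x=2 y=6 z=4. PCs: A@4 B@3 C@3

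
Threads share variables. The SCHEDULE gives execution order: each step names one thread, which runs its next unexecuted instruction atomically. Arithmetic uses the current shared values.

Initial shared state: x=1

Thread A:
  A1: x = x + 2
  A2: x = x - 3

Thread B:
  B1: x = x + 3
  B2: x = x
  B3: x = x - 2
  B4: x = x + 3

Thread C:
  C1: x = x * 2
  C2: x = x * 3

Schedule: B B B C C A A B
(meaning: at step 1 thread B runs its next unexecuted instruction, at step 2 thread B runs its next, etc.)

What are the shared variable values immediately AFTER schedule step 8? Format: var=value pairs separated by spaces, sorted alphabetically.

Answer: x=14

Derivation:
Step 1: thread B executes B1 (x = x + 3). Shared: x=4. PCs: A@0 B@1 C@0
Step 2: thread B executes B2 (x = x). Shared: x=4. PCs: A@0 B@2 C@0
Step 3: thread B executes B3 (x = x - 2). Shared: x=2. PCs: A@0 B@3 C@0
Step 4: thread C executes C1 (x = x * 2). Shared: x=4. PCs: A@0 B@3 C@1
Step 5: thread C executes C2 (x = x * 3). Shared: x=12. PCs: A@0 B@3 C@2
Step 6: thread A executes A1 (x = x + 2). Shared: x=14. PCs: A@1 B@3 C@2
Step 7: thread A executes A2 (x = x - 3). Shared: x=11. PCs: A@2 B@3 C@2
Step 8: thread B executes B4 (x = x + 3). Shared: x=14. PCs: A@2 B@4 C@2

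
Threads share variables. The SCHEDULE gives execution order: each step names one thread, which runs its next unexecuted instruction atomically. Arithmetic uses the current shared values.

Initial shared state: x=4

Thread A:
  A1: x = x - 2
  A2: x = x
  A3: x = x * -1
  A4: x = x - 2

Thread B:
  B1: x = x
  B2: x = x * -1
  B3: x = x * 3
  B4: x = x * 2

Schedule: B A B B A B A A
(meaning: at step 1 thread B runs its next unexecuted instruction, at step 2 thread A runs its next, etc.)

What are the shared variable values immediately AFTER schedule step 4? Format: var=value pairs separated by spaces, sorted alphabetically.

Step 1: thread B executes B1 (x = x). Shared: x=4. PCs: A@0 B@1
Step 2: thread A executes A1 (x = x - 2). Shared: x=2. PCs: A@1 B@1
Step 3: thread B executes B2 (x = x * -1). Shared: x=-2. PCs: A@1 B@2
Step 4: thread B executes B3 (x = x * 3). Shared: x=-6. PCs: A@1 B@3

Answer: x=-6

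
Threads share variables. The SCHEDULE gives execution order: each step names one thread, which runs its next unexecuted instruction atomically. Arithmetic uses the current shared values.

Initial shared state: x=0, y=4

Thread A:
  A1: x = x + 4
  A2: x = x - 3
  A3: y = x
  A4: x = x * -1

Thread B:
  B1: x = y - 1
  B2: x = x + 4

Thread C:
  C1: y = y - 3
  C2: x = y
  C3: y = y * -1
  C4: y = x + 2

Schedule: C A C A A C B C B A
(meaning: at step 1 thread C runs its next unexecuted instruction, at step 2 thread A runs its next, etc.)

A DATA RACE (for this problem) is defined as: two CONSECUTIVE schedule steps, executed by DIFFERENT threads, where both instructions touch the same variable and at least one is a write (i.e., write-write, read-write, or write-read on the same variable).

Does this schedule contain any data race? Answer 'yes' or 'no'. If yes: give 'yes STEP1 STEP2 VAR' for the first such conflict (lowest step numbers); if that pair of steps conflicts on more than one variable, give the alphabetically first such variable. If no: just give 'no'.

Answer: yes 2 3 x

Derivation:
Steps 1,2: C(r=y,w=y) vs A(r=x,w=x). No conflict.
Steps 2,3: A(x = x + 4) vs C(x = y). RACE on x (W-W).
Steps 3,4: C(x = y) vs A(x = x - 3). RACE on x (W-W).
Steps 4,5: same thread (A). No race.
Steps 5,6: A(y = x) vs C(y = y * -1). RACE on y (W-W).
Steps 6,7: C(y = y * -1) vs B(x = y - 1). RACE on y (W-R).
Steps 7,8: B(x = y - 1) vs C(y = x + 2). RACE on x (W-R), y (R-W). Multiple vars; alphabetically first is x.
Steps 8,9: C(y = x + 2) vs B(x = x + 4). RACE on x (R-W).
Steps 9,10: B(x = x + 4) vs A(x = x * -1). RACE on x (W-W).
First conflict at steps 2,3.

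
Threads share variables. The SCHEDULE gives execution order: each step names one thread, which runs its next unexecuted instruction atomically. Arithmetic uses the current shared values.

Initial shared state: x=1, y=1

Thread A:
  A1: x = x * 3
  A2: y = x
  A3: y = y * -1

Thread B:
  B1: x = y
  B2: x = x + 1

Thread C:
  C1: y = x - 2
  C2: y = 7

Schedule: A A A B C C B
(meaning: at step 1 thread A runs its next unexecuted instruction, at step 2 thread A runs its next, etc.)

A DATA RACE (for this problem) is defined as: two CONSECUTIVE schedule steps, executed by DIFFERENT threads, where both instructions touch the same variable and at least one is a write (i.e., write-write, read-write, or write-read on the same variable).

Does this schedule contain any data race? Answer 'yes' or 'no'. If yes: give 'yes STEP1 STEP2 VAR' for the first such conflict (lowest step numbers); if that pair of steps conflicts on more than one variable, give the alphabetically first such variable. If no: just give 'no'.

Steps 1,2: same thread (A). No race.
Steps 2,3: same thread (A). No race.
Steps 3,4: A(y = y * -1) vs B(x = y). RACE on y (W-R).
Steps 4,5: B(x = y) vs C(y = x - 2). RACE on x (W-R), y (R-W). Multiple vars; alphabetically first is x.
Steps 5,6: same thread (C). No race.
Steps 6,7: C(r=-,w=y) vs B(r=x,w=x). No conflict.
First conflict at steps 3,4.

Answer: yes 3 4 y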